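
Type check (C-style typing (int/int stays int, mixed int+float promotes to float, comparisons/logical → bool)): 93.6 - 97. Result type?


Operand types: float - int
Rule: mixed int/float promotes to float; int/int stays int
Result type: float


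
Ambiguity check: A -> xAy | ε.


balanced x^n…y^n: each string has a unique parse
Unambiguous


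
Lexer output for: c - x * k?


Scan left to right, longest-match per lexeme
Tokens: ID(c), OP(-), ID(x), OP(*), ID(k)


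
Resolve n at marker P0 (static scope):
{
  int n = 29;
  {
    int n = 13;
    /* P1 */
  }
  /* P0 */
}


n declared in the same block as P0
n = 29


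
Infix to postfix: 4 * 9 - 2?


Left to right (same or higher precedence on left)
Postfix: 4 9 * 2 -


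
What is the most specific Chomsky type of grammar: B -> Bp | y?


Left-linear: every RHS is a terminal or one nonterminal followed by a terminal
Classification: Type 3 (Regular)


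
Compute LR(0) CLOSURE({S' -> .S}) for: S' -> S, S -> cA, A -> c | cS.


Start: S' -> .S
For each item with dot before a nonterminal B, add B -> .γ for every B-production
Closure: [S' -> .S, S -> .cA]


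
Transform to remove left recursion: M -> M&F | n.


Left-recursive alternatives: M&F; non-recursive: n
Introduce M': M -> nM', M' -> &FM' | ε


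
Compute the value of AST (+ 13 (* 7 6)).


Evaluate inner: (* 7 6) = 42
Evaluate root: (+ 13 42) = 55
Result: 55


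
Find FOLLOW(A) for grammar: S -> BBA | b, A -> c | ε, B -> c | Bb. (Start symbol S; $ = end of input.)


$ ∈ FOLLOW(S). For each A -> αBβ: add FIRST(β)\{ε} to FOLLOW(B); if β nullable, add FOLLOW(A).
FOLLOW(A) = {$}


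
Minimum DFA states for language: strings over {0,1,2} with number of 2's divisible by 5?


Track (count of 2) mod 5: states 0..4, accept at 0
Minimal DFA: 5 states


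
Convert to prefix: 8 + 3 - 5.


left-to-right (same/higher precedence on left): tree is (- (+ 8 3) 5)
Prefix: - + 8 3 5


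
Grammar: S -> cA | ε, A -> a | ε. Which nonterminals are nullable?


A nonterminal is nullable iff some alternative derives ε (directly, or every symbol in it is nullable)
Nullable: {A, S}


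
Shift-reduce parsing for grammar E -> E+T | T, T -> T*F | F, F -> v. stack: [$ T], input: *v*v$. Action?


shift '*' to continue T -> T*F
Action: shift


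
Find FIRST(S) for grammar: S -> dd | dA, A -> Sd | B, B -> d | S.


Per alternative of S: FIRST(dd) = {d}; FIRST(dA) = {d}
FIRST(S) = {d}


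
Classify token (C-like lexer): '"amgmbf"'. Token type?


Pattern: double-quoted sequence
Type: STRING_LITERAL


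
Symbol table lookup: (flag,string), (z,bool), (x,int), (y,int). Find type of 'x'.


Lookup 'x' → type int


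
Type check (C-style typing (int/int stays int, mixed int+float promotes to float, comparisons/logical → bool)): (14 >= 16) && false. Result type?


Operand types: bool && bool
Rule: logical operators take bool operands and yield bool
Result type: bool


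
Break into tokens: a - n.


Scan left to right, longest-match per lexeme
Tokens: ID(a), OP(-), ID(n)


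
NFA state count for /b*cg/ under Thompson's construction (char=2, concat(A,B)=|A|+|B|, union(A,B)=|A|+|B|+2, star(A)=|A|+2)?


Syntax tree has 3 char leaf(s), 0 union(s), 1 star(s)
chars contribute 3×2 = 6; each union adds +2; each star adds +2
Total: 6 + 0 + 2 = 8 states


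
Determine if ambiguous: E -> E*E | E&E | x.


'x*x&x' has two parse trees (no precedence encoded between * and &)
Ambiguous


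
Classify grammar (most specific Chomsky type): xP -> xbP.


LHS has context (more than one symbol) and |LHS| ≤ |RHS|
Classification: Type 1 (Context-Sensitive)


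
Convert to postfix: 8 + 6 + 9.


Left to right (same or higher precedence on left)
Postfix: 8 6 + 9 +


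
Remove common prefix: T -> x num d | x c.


Common prefix: 'x'
Factored: T -> x T', T' -> num d | c


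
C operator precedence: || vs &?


'&' is bitwise AND (level 5); '||' is logical OR (level 1)
Higher level binds tighter
'&' has higher precedence than '||'


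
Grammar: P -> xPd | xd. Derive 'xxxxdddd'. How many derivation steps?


Derivation: P => xPd => xxPdd => xxxPddd => xxxxdddd
Steps: 4


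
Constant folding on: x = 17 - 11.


17 - 11 = 6 at compile time
Optimized: x = 6


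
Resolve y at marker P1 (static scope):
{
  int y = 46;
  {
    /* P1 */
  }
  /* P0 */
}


P1's block does not declare y; resolves to the enclosing declaration at depth 0
y = 46


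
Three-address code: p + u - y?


Break into single-operator statements:
t1 = p + u
t2 = t1 - y


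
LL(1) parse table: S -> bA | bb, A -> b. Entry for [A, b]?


For [A, b]: 'b' ∈ FIRST(b)
Entry: A -> b


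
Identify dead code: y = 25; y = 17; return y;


first assignment to y is overwritten before any read
Dead: 'y = 25'


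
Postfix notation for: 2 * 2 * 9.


Left to right (same or higher precedence on left)
Postfix: 2 2 * 9 *


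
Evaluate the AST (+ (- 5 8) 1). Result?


Evaluate inner: (- 5 8) = -3
Evaluate root: (+ -3 1) = -2
Result: -2


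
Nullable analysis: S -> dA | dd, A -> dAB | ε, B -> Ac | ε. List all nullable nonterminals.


A nonterminal is nullable iff some alternative derives ε (directly, or every symbol in it is nullable)
Nullable: {A, B}


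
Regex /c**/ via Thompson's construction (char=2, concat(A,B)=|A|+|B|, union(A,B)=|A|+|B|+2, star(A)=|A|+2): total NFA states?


Syntax tree has 1 char leaf(s), 0 union(s), 2 star(s)
chars contribute 1×2 = 2; each union adds +2; each star adds +2
Total: 2 + 0 + 4 = 6 states


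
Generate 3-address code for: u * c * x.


Break into single-operator statements:
t1 = u * c
t2 = t1 * x


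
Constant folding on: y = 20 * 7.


20 * 7 = 140 at compile time
Optimized: y = 140


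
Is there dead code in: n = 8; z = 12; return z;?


n is assigned but never read
Dead: 'n = 8'


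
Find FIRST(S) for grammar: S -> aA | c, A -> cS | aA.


Per alternative of S: FIRST(aA) = {a}; FIRST(c) = {c}
FIRST(S) = {a, c}


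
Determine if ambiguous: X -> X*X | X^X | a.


'a*a^a' has two parse trees (no precedence encoded between * and ^)
Ambiguous


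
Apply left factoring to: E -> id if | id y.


Common prefix: 'id'
Factored: E -> id E', E' -> if | y


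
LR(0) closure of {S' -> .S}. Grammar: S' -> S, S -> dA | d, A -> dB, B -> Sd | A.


Start: S' -> .S
For each item with dot before a nonterminal B, add B -> .γ for every B-production
Closure: [S' -> .S, S -> .dA, S -> .d]


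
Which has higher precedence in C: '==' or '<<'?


'<<' is shift (level 8); '==' is equality (level 6)
Higher level binds tighter
'<<' has higher precedence than '=='


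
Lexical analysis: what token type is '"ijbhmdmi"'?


Pattern: double-quoted sequence
Type: STRING_LITERAL


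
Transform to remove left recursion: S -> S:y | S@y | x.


Left-recursive alternatives: S:y, S@y; non-recursive: x
Introduce S': S -> xS', S' -> :yS' | @yS' | ε


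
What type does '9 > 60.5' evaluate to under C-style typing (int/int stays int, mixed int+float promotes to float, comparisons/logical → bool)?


Operand types: int > float
Rule: comparison yields bool
Result type: bool


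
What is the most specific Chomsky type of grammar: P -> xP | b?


Right-linear: every RHS is a terminal or a terminal followed by one nonterminal
Classification: Type 3 (Regular)


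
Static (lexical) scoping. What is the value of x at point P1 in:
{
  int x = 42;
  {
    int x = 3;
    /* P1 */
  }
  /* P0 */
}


x declared in the same block as P1
x = 3


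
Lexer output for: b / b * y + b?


Scan left to right, longest-match per lexeme
Tokens: ID(b), OP(/), ID(b), OP(*), ID(y), OP(+), ID(b)


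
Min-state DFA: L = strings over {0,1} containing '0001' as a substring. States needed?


KMP-style automaton: 4 progress states + 1 absorbing accept = 5
Minimal DFA: 5 states


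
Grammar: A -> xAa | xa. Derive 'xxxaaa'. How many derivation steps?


Derivation: A => xAa => xxAaa => xxxaaa
Steps: 3


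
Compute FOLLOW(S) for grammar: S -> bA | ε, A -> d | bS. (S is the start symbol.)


$ ∈ FOLLOW(S). For each A -> αBβ: add FIRST(β)\{ε} to FOLLOW(B); if β nullable, add FOLLOW(A).
FOLLOW(S) = {$}


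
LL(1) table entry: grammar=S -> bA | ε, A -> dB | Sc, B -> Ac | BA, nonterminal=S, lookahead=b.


For [S, b]: 'b' ∈ FIRST(bA)
Entry: S -> bA


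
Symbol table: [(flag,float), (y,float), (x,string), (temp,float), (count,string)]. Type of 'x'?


Lookup 'x' → type string


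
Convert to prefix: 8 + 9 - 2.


left-to-right (same/higher precedence on left): tree is (- (+ 8 9) 2)
Prefix: - + 8 9 2


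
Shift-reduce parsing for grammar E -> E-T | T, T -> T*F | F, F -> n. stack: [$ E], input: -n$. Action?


shift '-' to continue E -> E-T
Action: shift


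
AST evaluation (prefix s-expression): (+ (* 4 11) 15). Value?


Evaluate inner: (* 4 11) = 44
Evaluate root: (+ 44 15) = 59
Result: 59


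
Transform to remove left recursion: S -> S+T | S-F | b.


Left-recursive alternatives: S+T, S-F; non-recursive: b
Introduce S': S -> bS', S' -> +TS' | -FS' | ε


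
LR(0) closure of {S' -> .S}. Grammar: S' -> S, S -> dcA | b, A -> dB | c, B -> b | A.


Start: S' -> .S
For each item with dot before a nonterminal B, add B -> .γ for every B-production
Closure: [S' -> .S, S -> .dcA, S -> .b]


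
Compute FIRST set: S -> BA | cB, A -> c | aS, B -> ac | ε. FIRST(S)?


Per alternative of S: FIRST(BA) = {a, c}; FIRST(cB) = {c}
FIRST(S) = {a, c}


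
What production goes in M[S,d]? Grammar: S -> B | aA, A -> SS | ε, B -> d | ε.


For [S, d]: 'd' ∈ FIRST(B)
Entry: S -> B


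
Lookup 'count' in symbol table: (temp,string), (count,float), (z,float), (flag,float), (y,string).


Lookup 'count' → type float


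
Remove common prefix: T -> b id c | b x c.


Common prefix: 'b'
Factored: T -> b T', T' -> id c | x c


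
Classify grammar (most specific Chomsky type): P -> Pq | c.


Left-linear: every RHS is a terminal or one nonterminal followed by a terminal
Classification: Type 3 (Regular)


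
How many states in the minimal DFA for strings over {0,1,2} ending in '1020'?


Track the longest suffix of input matching a prefix of '1020': 5 classes (prefixes of length 0..4)
Minimal DFA: 5 states


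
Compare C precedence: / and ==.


'/' is multiplicative (level 10); '==' is equality (level 6)
Higher level binds tighter
'/' has higher precedence than '=='


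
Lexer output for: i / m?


Scan left to right, longest-match per lexeme
Tokens: ID(i), OP(/), ID(m)


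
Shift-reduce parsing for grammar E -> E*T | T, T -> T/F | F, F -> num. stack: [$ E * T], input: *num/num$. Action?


handle 'E*T' on top; lookahead ∈ FOLLOW(E) = {*, $}
Action: reduce (E -> E*T)


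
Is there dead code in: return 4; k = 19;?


statement follows a return and is unreachable
Dead: 'k = 19'


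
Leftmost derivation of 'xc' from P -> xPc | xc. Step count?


Derivation: P => xc
Steps: 1


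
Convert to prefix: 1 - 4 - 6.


left-to-right (same/higher precedence on left): tree is (- (- 1 4) 6)
Prefix: - - 1 4 6


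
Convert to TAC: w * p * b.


Break into single-operator statements:
t1 = w * p
t2 = t1 * b


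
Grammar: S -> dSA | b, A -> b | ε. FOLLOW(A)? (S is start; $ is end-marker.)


$ ∈ FOLLOW(S). For each A -> αBβ: add FIRST(β)\{ε} to FOLLOW(B); if β nullable, add FOLLOW(A).
FOLLOW(A) = {$, b}


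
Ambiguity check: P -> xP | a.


right-linear, alternatives start with distinct terminals 'x' vs 'a': unique leftmost derivation
Unambiguous


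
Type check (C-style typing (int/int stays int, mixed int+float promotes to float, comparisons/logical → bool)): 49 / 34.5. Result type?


Operand types: int / float
Rule: mixed int/float promotes to float; int/int stays int
Result type: float


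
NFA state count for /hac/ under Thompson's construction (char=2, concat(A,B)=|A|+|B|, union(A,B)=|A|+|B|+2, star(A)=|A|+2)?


Syntax tree has 3 char leaf(s), 0 union(s), 0 star(s)
chars contribute 3×2 = 6; each union adds +2; each star adds +2
Total: 6 + 0 + 0 = 6 states


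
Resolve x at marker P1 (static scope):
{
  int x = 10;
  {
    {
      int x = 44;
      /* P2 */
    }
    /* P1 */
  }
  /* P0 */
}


P1's block does not declare x; resolves to the enclosing declaration at depth 0
x = 10


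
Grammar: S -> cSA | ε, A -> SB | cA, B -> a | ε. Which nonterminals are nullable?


A nonterminal is nullable iff some alternative derives ε (directly, or every symbol in it is nullable)
Nullable: {A, B, S}


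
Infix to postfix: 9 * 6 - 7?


Left to right (same or higher precedence on left)
Postfix: 9 6 * 7 -


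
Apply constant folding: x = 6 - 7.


6 - 7 = -1 at compile time
Optimized: x = -1


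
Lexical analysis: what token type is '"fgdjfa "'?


Pattern: double-quoted sequence
Type: STRING_LITERAL


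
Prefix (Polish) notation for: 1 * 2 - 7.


left-to-right (same/higher precedence on left): tree is (- (* 1 2) 7)
Prefix: - * 1 2 7


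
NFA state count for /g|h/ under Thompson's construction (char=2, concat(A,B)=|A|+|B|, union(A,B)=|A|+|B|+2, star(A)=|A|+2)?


Syntax tree has 2 char leaf(s), 1 union(s), 0 star(s)
chars contribute 2×2 = 4; each union adds +2; each star adds +2
Total: 4 + 2 + 0 = 6 states


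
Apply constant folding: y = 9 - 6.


9 - 6 = 3 at compile time
Optimized: y = 3


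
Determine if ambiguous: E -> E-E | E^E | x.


'x-x^x' has two parse trees (no precedence encoded between - and ^)
Ambiguous


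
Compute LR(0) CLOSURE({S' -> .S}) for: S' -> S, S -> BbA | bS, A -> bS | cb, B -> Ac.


Start: S' -> .S
For each item with dot before a nonterminal B, add B -> .γ for every B-production
Closure: [S' -> .S, S -> .BbA, S -> .bS, B -> .Ac, A -> .bS, A -> .cb]


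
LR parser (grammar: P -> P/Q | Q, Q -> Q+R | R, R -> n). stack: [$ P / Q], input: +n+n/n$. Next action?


'+' can extend Q; shift to build Q -> Q+R
Action: shift


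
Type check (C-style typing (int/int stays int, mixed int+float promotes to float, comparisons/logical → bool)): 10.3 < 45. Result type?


Operand types: float < int
Rule: comparison yields bool
Result type: bool


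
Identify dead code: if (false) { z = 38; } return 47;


condition is constant false, so the whole block is unreachable
Dead: 'if (false) { z = 38; }'


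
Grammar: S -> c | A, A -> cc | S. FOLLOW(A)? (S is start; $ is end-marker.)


$ ∈ FOLLOW(S). For each A -> αBβ: add FIRST(β)\{ε} to FOLLOW(B); if β nullable, add FOLLOW(A).
FOLLOW(A) = {$}


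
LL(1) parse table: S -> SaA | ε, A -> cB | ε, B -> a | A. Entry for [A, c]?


For [A, c]: 'c' ∈ FIRST(cB)
Entry: A -> cB


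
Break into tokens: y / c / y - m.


Scan left to right, longest-match per lexeme
Tokens: ID(y), OP(/), ID(c), OP(/), ID(y), OP(-), ID(m)


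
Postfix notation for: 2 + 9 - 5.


Left to right (same or higher precedence on left)
Postfix: 2 9 + 5 -


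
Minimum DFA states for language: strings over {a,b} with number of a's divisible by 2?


Track (count of a) mod 2: states 0..1, accept at 0
Minimal DFA: 2 states


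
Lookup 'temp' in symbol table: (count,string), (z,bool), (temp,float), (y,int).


Lookup 'temp' → type float


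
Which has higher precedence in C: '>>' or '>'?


'>>' is shift (level 8); '>' is relational (level 7)
Higher level binds tighter
'>>' has higher precedence than '>'


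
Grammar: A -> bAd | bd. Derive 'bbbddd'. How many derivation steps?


Derivation: A => bAd => bbAdd => bbbddd
Steps: 3


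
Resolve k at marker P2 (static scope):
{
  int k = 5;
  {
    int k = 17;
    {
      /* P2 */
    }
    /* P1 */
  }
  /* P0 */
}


P2's block does not declare k; resolves to the enclosing declaration at depth 1
k = 17


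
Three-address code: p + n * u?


Break into single-operator statements:
t1 = n * u
t2 = p + t1


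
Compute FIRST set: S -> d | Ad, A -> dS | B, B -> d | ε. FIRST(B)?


Per alternative of B: FIRST(d) = {d}; FIRST(ε) = {ε}
FIRST(B) = {d, ε}


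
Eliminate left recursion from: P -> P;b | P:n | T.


Left-recursive alternatives: P;b, P:n; non-recursive: T
Introduce P': P -> TP', P' -> ;bP' | :nP' | ε


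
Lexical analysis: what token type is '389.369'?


Pattern: digits with a decimal point
Type: FLOAT_LITERAL


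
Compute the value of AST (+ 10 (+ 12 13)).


Evaluate inner: (+ 12 13) = 25
Evaluate root: (+ 10 25) = 35
Result: 35


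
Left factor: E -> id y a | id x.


Common prefix: 'id'
Factored: E -> id E', E' -> y a | x


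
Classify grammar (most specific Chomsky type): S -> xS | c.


Right-linear: every RHS is a terminal or a terminal followed by one nonterminal
Classification: Type 3 (Regular)


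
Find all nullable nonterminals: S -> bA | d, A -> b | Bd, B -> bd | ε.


A nonterminal is nullable iff some alternative derives ε (directly, or every symbol in it is nullable)
Nullable: {B}


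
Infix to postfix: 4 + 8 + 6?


Left to right (same or higher precedence on left)
Postfix: 4 8 + 6 +


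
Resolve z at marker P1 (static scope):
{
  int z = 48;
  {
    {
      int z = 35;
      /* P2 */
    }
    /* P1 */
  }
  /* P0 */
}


P1's block does not declare z; resolves to the enclosing declaration at depth 0
z = 48


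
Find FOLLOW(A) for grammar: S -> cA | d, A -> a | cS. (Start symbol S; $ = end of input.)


$ ∈ FOLLOW(S). For each A -> αBβ: add FIRST(β)\{ε} to FOLLOW(B); if β nullable, add FOLLOW(A).
FOLLOW(A) = {$}


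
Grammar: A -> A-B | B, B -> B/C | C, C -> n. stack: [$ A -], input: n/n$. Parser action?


no handle ('A-' is not any RHS); shift 'n'
Action: shift


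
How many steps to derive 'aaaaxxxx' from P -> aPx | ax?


Derivation: P => aPx => aaPxx => aaaPxxx => aaaaxxxx
Steps: 4


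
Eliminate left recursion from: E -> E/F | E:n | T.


Left-recursive alternatives: E/F, E:n; non-recursive: T
Introduce E': E -> TE', E' -> /FE' | :nE' | ε


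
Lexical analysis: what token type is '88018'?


Pattern: digits only
Type: INTEGER_LITERAL


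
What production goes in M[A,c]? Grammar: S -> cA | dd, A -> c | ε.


For [A, c]: 'c' ∈ FIRST(c)
Entry: A -> c


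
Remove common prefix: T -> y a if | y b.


Common prefix: 'y'
Factored: T -> y T', T' -> a if | b


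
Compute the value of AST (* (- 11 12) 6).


Evaluate inner: (- 11 12) = -1
Evaluate root: (* -1 6) = -6
Result: -6


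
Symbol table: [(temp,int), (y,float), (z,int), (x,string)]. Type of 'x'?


Lookup 'x' → type string


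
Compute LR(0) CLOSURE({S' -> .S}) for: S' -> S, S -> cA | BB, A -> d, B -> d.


Start: S' -> .S
For each item with dot before a nonterminal B, add B -> .γ for every B-production
Closure: [S' -> .S, S -> .cA, S -> .BB, B -> .d]


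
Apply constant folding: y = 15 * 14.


15 * 14 = 210 at compile time
Optimized: y = 210


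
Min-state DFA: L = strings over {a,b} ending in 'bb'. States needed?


Track the longest suffix of input matching a prefix of 'bb': 3 classes (prefixes of length 0..2)
Minimal DFA: 3 states


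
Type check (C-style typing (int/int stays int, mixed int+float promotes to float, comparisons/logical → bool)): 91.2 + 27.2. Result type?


Operand types: float + float
Rule: mixed int/float promotes to float; int/int stays int
Result type: float


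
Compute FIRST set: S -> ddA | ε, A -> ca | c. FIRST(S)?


Per alternative of S: FIRST(ddA) = {d}; FIRST(ε) = {ε}
FIRST(S) = {d, ε}


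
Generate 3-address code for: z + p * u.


Break into single-operator statements:
t1 = p * u
t2 = z + t1


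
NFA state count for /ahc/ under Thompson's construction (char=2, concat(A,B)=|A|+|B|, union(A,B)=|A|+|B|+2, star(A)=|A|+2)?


Syntax tree has 3 char leaf(s), 0 union(s), 0 star(s)
chars contribute 3×2 = 6; each union adds +2; each star adds +2
Total: 6 + 0 + 0 = 6 states


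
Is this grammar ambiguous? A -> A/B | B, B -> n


precedence layered via separate nonterminal B: deterministic
Unambiguous


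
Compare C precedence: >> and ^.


'>>' is shift (level 8); '^' is bitwise XOR (level 4)
Higher level binds tighter
'>>' has higher precedence than '^'


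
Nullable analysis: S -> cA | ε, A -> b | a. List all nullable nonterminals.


A nonterminal is nullable iff some alternative derives ε (directly, or every symbol in it is nullable)
Nullable: {S}


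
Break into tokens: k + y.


Scan left to right, longest-match per lexeme
Tokens: ID(k), OP(+), ID(y)


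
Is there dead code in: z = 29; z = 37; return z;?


first assignment to z is overwritten before any read
Dead: 'z = 29'


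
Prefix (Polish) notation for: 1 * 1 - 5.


left-to-right (same/higher precedence on left): tree is (- (* 1 1) 5)
Prefix: - * 1 1 5


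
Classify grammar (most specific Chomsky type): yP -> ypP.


LHS has context (more than one symbol) and |LHS| ≤ |RHS|
Classification: Type 1 (Context-Sensitive)


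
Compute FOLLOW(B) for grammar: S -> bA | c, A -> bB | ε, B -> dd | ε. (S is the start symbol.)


$ ∈ FOLLOW(S). For each A -> αBβ: add FIRST(β)\{ε} to FOLLOW(B); if β nullable, add FOLLOW(A).
FOLLOW(B) = {$}


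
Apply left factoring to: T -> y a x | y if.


Common prefix: 'y'
Factored: T -> y T', T' -> a x | if


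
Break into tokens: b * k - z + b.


Scan left to right, longest-match per lexeme
Tokens: ID(b), OP(*), ID(k), OP(-), ID(z), OP(+), ID(b)


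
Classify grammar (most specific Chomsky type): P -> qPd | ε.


Single nonterminal LHS, but q^n d^n is not regular
Classification: Type 2 (Context-Free)


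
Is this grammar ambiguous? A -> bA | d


right-linear, alternatives start with distinct terminals 'b' vs 'd': unique leftmost derivation
Unambiguous


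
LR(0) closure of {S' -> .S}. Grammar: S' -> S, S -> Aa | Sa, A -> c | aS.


Start: S' -> .S
For each item with dot before a nonterminal B, add B -> .γ for every B-production
Closure: [S' -> .S, S -> .Aa, S -> .Sa, A -> .c, A -> .aS]


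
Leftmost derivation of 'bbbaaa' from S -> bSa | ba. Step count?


Derivation: S => bSa => bbSaa => bbbaaa
Steps: 3


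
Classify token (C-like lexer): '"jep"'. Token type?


Pattern: double-quoted sequence
Type: STRING_LITERAL


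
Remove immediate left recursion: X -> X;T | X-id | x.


Left-recursive alternatives: X;T, X-id; non-recursive: x
Introduce X': X -> xX', X' -> ;TX' | -idX' | ε


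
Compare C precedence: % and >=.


'%' is multiplicative (level 10); '>=' is relational (level 7)
Higher level binds tighter
'%' has higher precedence than '>='


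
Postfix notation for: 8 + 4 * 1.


* has higher precedence, evaluate 4*1 first
Postfix: 8 4 1 * +


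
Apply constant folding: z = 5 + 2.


5 + 2 = 7 at compile time
Optimized: z = 7


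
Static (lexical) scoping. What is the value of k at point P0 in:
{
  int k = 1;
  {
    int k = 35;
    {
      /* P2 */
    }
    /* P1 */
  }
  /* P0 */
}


k declared in the same block as P0
k = 1


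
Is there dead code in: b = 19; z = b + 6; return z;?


b is read by z's definition; z is returned
No dead code


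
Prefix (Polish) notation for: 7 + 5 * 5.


'*' binds tighter: tree is (+ 7 (* 5 5))
Prefix: + 7 * 5 5


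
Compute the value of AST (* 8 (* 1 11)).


Evaluate inner: (* 1 11) = 11
Evaluate root: (* 8 11) = 88
Result: 88


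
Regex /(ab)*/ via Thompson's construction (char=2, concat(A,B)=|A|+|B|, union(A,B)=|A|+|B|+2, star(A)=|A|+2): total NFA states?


Syntax tree has 2 char leaf(s), 0 union(s), 1 star(s)
chars contribute 2×2 = 4; each union adds +2; each star adds +2
Total: 4 + 0 + 2 = 6 states


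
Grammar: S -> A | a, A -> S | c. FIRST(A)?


Per alternative of A: FIRST(S) = {a, c}; FIRST(c) = {c}
FIRST(A) = {a, c}


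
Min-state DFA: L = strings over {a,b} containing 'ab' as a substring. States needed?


KMP-style automaton: 2 progress states + 1 absorbing accept = 3
Minimal DFA: 3 states


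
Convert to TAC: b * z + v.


Break into single-operator statements:
t1 = b * z
t2 = t1 + v


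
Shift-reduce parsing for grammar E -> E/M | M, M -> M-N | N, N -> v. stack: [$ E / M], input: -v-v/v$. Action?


'-' can extend M; shift to build M -> M-N
Action: shift


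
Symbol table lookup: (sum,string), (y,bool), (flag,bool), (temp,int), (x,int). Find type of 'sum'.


Lookup 'sum' → type string


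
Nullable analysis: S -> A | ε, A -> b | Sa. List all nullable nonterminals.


A nonterminal is nullable iff some alternative derives ε (directly, or every symbol in it is nullable)
Nullable: {S}


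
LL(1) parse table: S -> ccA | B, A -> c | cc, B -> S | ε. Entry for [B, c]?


For [B, c]: 'c' ∈ FIRST(S)
Entry: B -> S


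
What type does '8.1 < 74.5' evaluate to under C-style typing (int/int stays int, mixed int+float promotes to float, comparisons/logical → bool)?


Operand types: float < float
Rule: comparison yields bool
Result type: bool


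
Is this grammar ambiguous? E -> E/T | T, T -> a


precedence layered via separate nonterminal T: deterministic
Unambiguous


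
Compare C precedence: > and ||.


'>' is relational (level 7); '||' is logical OR (level 1)
Higher level binds tighter
'>' has higher precedence than '||'


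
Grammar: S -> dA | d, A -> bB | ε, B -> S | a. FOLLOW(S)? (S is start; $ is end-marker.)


$ ∈ FOLLOW(S). For each A -> αBβ: add FIRST(β)\{ε} to FOLLOW(B); if β nullable, add FOLLOW(A).
FOLLOW(S) = {$}


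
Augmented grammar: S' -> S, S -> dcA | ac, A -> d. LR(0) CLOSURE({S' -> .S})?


Start: S' -> .S
For each item with dot before a nonterminal B, add B -> .γ for every B-production
Closure: [S' -> .S, S -> .dcA, S -> .ac]


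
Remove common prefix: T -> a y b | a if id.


Common prefix: 'a'
Factored: T -> a T', T' -> y b | if id


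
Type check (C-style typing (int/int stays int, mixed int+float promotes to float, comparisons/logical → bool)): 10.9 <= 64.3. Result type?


Operand types: float <= float
Rule: comparison yields bool
Result type: bool


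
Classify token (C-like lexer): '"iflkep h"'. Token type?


Pattern: double-quoted sequence
Type: STRING_LITERAL


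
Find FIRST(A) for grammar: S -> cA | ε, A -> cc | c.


Per alternative of A: FIRST(cc) = {c}; FIRST(c) = {c}
FIRST(A) = {c}


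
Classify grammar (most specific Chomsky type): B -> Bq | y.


Left-linear: every RHS is a terminal or one nonterminal followed by a terminal
Classification: Type 3 (Regular)


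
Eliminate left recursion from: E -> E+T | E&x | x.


Left-recursive alternatives: E+T, E&x; non-recursive: x
Introduce E': E -> xE', E' -> +TE' | &xE' | ε


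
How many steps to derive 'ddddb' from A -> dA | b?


Derivation: A => dA => ddA => dddA => ddddA => ddddb
Steps: 5


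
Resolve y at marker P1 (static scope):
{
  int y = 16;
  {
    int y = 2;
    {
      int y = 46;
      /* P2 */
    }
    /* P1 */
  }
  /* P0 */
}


y declared in the same block as P1
y = 2


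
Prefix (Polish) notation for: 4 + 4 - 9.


left-to-right (same/higher precedence on left): tree is (- (+ 4 4) 9)
Prefix: - + 4 4 9


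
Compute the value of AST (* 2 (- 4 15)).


Evaluate inner: (- 4 15) = -11
Evaluate root: (* 2 -11) = -22
Result: -22


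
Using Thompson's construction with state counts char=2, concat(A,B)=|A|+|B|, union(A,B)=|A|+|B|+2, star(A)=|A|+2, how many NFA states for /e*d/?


Syntax tree has 2 char leaf(s), 0 union(s), 1 star(s)
chars contribute 2×2 = 4; each union adds +2; each star adds +2
Total: 4 + 0 + 2 = 6 states


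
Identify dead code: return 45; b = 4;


statement follows a return and is unreachable
Dead: 'b = 4'


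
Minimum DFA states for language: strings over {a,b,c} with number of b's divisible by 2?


Track (count of b) mod 2: states 0..1, accept at 0
Minimal DFA: 2 states


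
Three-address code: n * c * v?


Break into single-operator statements:
t1 = n * c
t2 = t1 * v


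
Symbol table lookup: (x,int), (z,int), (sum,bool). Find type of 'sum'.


Lookup 'sum' → type bool


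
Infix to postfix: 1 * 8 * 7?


Left to right (same or higher precedence on left)
Postfix: 1 8 * 7 *


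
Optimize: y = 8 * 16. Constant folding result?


8 * 16 = 128 at compile time
Optimized: y = 128


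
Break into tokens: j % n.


Scan left to right, longest-match per lexeme
Tokens: ID(j), OP(%), ID(n)


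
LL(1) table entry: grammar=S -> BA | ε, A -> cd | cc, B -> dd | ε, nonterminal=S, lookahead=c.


For [S, c]: 'c' ∈ FIRST(BA)
Entry: S -> BA


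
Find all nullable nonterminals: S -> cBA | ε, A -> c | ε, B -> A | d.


A nonterminal is nullable iff some alternative derives ε (directly, or every symbol in it is nullable)
Nullable: {A, B, S}


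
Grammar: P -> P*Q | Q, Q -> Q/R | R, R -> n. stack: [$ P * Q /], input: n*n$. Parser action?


no handle; shift 'n'
Action: shift


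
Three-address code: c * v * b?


Break into single-operator statements:
t1 = c * v
t2 = t1 * b


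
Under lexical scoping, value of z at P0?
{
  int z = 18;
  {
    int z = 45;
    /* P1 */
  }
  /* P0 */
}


z declared in the same block as P0
z = 18


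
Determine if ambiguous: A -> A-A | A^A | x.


'x-x^x' has two parse trees (no precedence encoded between - and ^)
Ambiguous


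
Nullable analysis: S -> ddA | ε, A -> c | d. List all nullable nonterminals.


A nonterminal is nullable iff some alternative derives ε (directly, or every symbol in it is nullable)
Nullable: {S}


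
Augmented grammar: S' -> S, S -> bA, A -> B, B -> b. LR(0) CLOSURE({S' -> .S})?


Start: S' -> .S
For each item with dot before a nonterminal B, add B -> .γ for every B-production
Closure: [S' -> .S, S -> .bA]


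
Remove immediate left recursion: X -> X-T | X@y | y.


Left-recursive alternatives: X-T, X@y; non-recursive: y
Introduce X': X -> yX', X' -> -TX' | @yX' | ε


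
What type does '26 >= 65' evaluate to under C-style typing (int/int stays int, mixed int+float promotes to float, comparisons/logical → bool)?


Operand types: int >= int
Rule: comparison yields bool
Result type: bool


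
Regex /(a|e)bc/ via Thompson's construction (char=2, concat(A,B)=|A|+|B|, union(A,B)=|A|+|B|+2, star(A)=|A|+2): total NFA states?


Syntax tree has 4 char leaf(s), 1 union(s), 0 star(s)
chars contribute 4×2 = 8; each union adds +2; each star adds +2
Total: 8 + 2 + 0 = 10 states


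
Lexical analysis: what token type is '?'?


Pattern: operator symbol
Type: OPERATOR


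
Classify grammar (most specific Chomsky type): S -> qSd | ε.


Single nonterminal LHS, but q^n d^n is not regular
Classification: Type 2 (Context-Free)


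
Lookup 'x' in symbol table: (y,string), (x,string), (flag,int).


Lookup 'x' → type string


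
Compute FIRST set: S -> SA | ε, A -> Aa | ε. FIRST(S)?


Per alternative of S: FIRST(SA) = {a, ε}; FIRST(ε) = {ε}
FIRST(S) = {a, ε}


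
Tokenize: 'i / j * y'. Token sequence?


Scan left to right, longest-match per lexeme
Tokens: ID(i), OP(/), ID(j), OP(*), ID(y)


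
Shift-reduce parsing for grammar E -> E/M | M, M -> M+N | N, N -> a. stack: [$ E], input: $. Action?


start symbol E on stack, input exhausted
Action: accept


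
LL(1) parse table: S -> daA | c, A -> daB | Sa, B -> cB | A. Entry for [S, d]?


For [S, d]: 'd' ∈ FIRST(daA)
Entry: S -> daA


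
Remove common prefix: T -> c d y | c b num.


Common prefix: 'c'
Factored: T -> c T', T' -> d y | b num


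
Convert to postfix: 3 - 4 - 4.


Left to right (same or higher precedence on left)
Postfix: 3 4 - 4 -


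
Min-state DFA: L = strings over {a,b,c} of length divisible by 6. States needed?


Track length mod 6: states 0..5, accept at 0
Minimal DFA: 6 states


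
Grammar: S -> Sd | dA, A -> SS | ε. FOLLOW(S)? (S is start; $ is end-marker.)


$ ∈ FOLLOW(S). For each A -> αBβ: add FIRST(β)\{ε} to FOLLOW(B); if β nullable, add FOLLOW(A).
FOLLOW(S) = {$, d}


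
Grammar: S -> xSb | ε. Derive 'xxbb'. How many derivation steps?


Derivation: S => xSb => xxSbb => xxbb
Steps: 3


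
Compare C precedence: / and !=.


'/' is multiplicative (level 10); '!=' is equality (level 6)
Higher level binds tighter
'/' has higher precedence than '!='


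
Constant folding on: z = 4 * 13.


4 * 13 = 52 at compile time
Optimized: z = 52


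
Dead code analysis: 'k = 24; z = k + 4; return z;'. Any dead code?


k is read by z's definition; z is returned
No dead code


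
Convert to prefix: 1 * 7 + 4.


left-to-right (same/higher precedence on left): tree is (+ (* 1 7) 4)
Prefix: + * 1 7 4


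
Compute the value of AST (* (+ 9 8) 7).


Evaluate inner: (+ 9 8) = 17
Evaluate root: (* 17 7) = 119
Result: 119


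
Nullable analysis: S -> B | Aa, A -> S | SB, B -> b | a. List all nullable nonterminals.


A nonterminal is nullable iff some alternative derives ε (directly, or every symbol in it is nullable)
Nullable: {}


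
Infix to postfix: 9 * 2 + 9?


Left to right (same or higher precedence on left)
Postfix: 9 2 * 9 +


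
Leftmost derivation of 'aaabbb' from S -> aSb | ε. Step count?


Derivation: S => aSb => aaSbb => aaaSbbb => aaabbb
Steps: 4


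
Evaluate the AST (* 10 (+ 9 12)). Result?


Evaluate inner: (+ 9 12) = 21
Evaluate root: (* 10 21) = 210
Result: 210


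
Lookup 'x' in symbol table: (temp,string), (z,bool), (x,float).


Lookup 'x' → type float


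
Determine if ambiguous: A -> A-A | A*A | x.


'x-x*x' has two parse trees (no precedence encoded between - and *)
Ambiguous


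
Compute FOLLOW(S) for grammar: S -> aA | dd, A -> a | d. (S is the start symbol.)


$ ∈ FOLLOW(S). For each A -> αBβ: add FIRST(β)\{ε} to FOLLOW(B); if β nullable, add FOLLOW(A).
FOLLOW(S) = {$}


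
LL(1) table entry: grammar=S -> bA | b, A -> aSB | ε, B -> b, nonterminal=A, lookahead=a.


For [A, a]: 'a' ∈ FIRST(aSB)
Entry: A -> aSB


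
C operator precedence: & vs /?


'/' is multiplicative (level 10); '&' is bitwise AND (level 5)
Higher level binds tighter
'/' has higher precedence than '&'


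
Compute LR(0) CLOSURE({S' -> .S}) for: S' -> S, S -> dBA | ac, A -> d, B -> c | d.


Start: S' -> .S
For each item with dot before a nonterminal B, add B -> .γ for every B-production
Closure: [S' -> .S, S -> .dBA, S -> .ac]


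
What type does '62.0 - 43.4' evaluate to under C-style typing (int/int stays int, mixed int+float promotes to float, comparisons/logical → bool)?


Operand types: float - float
Rule: mixed int/float promotes to float; int/int stays int
Result type: float


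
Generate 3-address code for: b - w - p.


Break into single-operator statements:
t1 = b - w
t2 = t1 - p


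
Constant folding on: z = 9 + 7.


9 + 7 = 16 at compile time
Optimized: z = 16


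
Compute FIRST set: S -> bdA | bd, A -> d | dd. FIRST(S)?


Per alternative of S: FIRST(bdA) = {b}; FIRST(bd) = {b}
FIRST(S) = {b}


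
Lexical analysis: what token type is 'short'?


Pattern: reserved word
Type: KEYWORD


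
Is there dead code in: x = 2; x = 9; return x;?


first assignment to x is overwritten before any read
Dead: 'x = 2'


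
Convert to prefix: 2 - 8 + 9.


left-to-right (same/higher precedence on left): tree is (+ (- 2 8) 9)
Prefix: + - 2 8 9


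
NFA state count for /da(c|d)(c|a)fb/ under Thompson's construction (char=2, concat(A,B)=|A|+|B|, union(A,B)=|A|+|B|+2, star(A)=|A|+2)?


Syntax tree has 8 char leaf(s), 2 union(s), 0 star(s)
chars contribute 8×2 = 16; each union adds +2; each star adds +2
Total: 16 + 4 + 0 = 20 states


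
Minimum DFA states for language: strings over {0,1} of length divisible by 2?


Track length mod 2: states 0..1, accept at 0
Minimal DFA: 2 states


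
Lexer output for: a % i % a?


Scan left to right, longest-match per lexeme
Tokens: ID(a), OP(%), ID(i), OP(%), ID(a)


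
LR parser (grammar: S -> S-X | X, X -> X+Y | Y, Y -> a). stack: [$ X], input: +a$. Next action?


shift '+' to continue X -> X+Y
Action: shift


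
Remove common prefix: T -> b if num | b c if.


Common prefix: 'b'
Factored: T -> b T', T' -> if num | c if


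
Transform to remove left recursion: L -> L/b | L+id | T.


Left-recursive alternatives: L/b, L+id; non-recursive: T
Introduce L': L -> TL', L' -> /bL' | +idL' | ε


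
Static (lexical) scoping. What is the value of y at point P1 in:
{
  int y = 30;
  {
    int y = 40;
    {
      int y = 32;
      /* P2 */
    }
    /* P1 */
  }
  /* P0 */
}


y declared in the same block as P1
y = 40


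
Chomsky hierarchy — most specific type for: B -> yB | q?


Right-linear: every RHS is a terminal or a terminal followed by one nonterminal
Classification: Type 3 (Regular)


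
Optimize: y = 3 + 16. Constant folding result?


3 + 16 = 19 at compile time
Optimized: y = 19


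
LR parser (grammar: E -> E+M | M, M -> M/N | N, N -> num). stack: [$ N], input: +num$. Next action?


'N' (not preceded by M/) is the handle for M -> N
Action: reduce (M -> N)


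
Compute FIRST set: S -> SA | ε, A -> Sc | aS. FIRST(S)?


Per alternative of S: FIRST(SA) = {a, c}; FIRST(ε) = {ε}
FIRST(S) = {a, c, ε}


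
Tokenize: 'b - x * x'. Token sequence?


Scan left to right, longest-match per lexeme
Tokens: ID(b), OP(-), ID(x), OP(*), ID(x)


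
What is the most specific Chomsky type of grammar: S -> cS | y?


Right-linear: every RHS is a terminal or a terminal followed by one nonterminal
Classification: Type 3 (Regular)


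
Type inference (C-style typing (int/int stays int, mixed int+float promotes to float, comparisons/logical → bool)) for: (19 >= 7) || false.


Operand types: bool || bool
Rule: logical operators take bool operands and yield bool
Result type: bool


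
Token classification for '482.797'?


Pattern: digits with a decimal point
Type: FLOAT_LITERAL


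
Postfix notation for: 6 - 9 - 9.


Left to right (same or higher precedence on left)
Postfix: 6 9 - 9 -


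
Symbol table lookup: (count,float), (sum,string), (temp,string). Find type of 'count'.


Lookup 'count' → type float


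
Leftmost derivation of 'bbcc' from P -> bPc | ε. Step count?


Derivation: P => bPc => bbPcc => bbcc
Steps: 3


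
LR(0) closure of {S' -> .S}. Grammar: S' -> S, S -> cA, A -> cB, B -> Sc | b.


Start: S' -> .S
For each item with dot before a nonterminal B, add B -> .γ for every B-production
Closure: [S' -> .S, S -> .cA]


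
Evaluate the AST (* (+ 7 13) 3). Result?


Evaluate inner: (+ 7 13) = 20
Evaluate root: (* 20 3) = 60
Result: 60


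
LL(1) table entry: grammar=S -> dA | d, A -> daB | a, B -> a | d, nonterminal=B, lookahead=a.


For [B, a]: 'a' ∈ FIRST(a)
Entry: B -> a


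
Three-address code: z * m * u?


Break into single-operator statements:
t1 = z * m
t2 = t1 * u


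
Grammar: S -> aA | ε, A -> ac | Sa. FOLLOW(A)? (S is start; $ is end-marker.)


$ ∈ FOLLOW(S). For each A -> αBβ: add FIRST(β)\{ε} to FOLLOW(B); if β nullable, add FOLLOW(A).
FOLLOW(A) = {$, a}
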